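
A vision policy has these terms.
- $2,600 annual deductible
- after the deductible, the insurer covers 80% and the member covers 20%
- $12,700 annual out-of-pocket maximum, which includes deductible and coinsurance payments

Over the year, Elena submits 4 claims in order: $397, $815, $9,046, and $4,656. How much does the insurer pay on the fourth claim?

#1 ($397): fully absorbed by the deductible. Cost to member: $397. OOP to date $397. Plan pays $397 − $397 = $0.
#2 ($815): entire amount goes to the deductible. Member owes $815 (running OOP $1,212). Insurer: $815 − $815 = $0.
#3 ($9,046): deductible takes $1,388, $7,658 remains; member's 20% is $1,531.60. Member pays $2,919.60; OOP now $4,131.60. Insurer: $9,046 − $2,919.60 = $6,126.40.
#4 ($4,656): deductible already satisfied, so member's share is 20% × $4,656 = $931.20. Cost to member: $931.20. OOP to date $5,062.80. Plan pays $4,656 − $931.20 = $3,724.80.

$3,724.80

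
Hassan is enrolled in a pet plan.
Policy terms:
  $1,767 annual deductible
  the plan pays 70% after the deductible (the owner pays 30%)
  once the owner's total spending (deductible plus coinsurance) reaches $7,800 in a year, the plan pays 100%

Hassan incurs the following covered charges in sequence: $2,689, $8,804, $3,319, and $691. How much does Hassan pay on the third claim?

$995.70

Bill 1, $2,689: $1,767 to deductible, leaving $922; coinsurance $922 × 30% = $276.60. Owner owes $2,043.60 (running OOP $2,043.60).
Bill 2, $8,804: deductible already satisfied, so owner's share is 30% × $8,804 = $2,641.20. Owner pays $2,641.20; OOP now $4,684.80.
Bill 3, $3,319: 30% coinsurance on $3,319 = $995.70. Cost to owner: $995.70. OOP to date $5,680.50.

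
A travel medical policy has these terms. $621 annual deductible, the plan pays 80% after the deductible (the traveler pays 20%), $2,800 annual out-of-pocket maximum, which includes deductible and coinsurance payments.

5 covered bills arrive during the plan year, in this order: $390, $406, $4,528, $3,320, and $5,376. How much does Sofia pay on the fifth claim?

$574.40

#1 ($390): all of it applies to the deductible. Cost to traveler: $390. OOP to date $390.
#2 ($406): $231 finishes the deductible; $175 goes to coinsurance; 20% of $175 = $35. Traveler owes $266 (running OOP $656).
#3 ($4,528): deductible met; 20% of $4,528 = $905.60. Traveler owes $905.60 (running OOP $1,561.60).
#4 ($3,320): deductible already satisfied, so traveler's share is 20% × $3,320 = $664. Cost to traveler: $664. OOP to date $2,225.60.
#5 ($5,376): 20% coinsurance on $5,376 = $1,075.20. Adding that to $2,225.60 gives $3,300.80, past the $2,800 cap; traveler pays only $2,800 − $2,225.60 = $574.40.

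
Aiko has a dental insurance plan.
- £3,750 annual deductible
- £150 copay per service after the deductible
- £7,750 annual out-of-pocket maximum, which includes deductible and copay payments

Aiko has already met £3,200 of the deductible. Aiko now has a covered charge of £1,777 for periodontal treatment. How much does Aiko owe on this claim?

£700

£3,200 of the £3,750 deductible is already met, leaving £550.
That leaves £1,777 − £550 = £1,227 for the copay.
Copay on this service: £150.
Patient responsibility before any cap: £550 + £150 = £700.
Total out-of-pocket so far would be £3,200 + £700 = £3,900, below the £7,750 cap — no reduction.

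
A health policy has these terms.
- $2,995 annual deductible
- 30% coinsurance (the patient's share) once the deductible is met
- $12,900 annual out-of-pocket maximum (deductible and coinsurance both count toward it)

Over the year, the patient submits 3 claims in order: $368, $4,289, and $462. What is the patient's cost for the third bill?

$138.60

Claim 1 — $368: entire amount goes to the deductible. Patient pays $368; OOP now $368.
Claim 2 — $4,289: $2,627 to deductible, leaving $1,662; 30% of $1,662 = $498.60. Patient pays $3,125.60; OOP now $3,493.60.
Claim 3 — $462: deductible already satisfied, so patient's share is 30% × $462 = $138.60. Patient owes $138.60 (running OOP $3,632.20).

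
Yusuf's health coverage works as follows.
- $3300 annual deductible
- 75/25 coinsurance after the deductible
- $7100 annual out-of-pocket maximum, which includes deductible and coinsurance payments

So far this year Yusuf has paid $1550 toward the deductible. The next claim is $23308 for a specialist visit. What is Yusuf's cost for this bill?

$5550

Deductible still to meet: $3300 − $1550 = $1750.
That leaves $23308 − $1750 = $21558 for coinsurance.
Coinsurance: $21558 × 25% = $5389.50.
Patient responsibility before any cap: $1750 + $5389.50 = $7139.50.
Year-to-date out-of-pocket would reach $1550 + $7139.50 = $8689.50, above the $7100 maximum, so the patient pays only $7100 − $1550 = $5550.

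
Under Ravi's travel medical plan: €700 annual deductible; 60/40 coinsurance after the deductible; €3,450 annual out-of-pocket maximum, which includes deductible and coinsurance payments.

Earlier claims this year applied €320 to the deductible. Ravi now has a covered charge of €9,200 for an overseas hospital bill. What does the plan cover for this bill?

€6,070

€320 of the €700 deductible is already met, leaving €380.
The remaining €8,820 (= €9,200 − €380) moves to coinsurance.
Coinsurance: €8,820 × 40% = €3,528.
Traveler responsibility before any cap: €380 + €3,528 = €3,908.
Year-to-date out-of-pocket would reach €320 + €3,908 = €4,228, above the €3,450 maximum, so the traveler pays only €3,450 − €320 = €3,130.
Insurer pays the balance: €9,200 − €3,130 = €6,070.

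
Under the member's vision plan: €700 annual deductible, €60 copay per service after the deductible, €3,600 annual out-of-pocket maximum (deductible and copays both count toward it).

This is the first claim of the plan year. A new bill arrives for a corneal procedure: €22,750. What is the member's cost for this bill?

€760

Deductible not yet touched, so the first €700 of the bill goes to the deductible.
That leaves €22,750 − €700 = €22,050 for the copay.
Copay on this service: €60.
So the member owes €700 + €60 = €760 before any cap.
Total out-of-pocket so far would be €0 + €760 = €760, below the €3,600 cap — no reduction.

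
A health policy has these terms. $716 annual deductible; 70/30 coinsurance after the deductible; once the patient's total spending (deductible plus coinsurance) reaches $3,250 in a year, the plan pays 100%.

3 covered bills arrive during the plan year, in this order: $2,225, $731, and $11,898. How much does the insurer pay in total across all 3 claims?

$11,604

Claim 1 — $2,225: deductible takes $716, $1,509 remains; 30% of $1,509 = $452.70. Patient pays $1,168.70; OOP now $1,168.70. Insurer: $2,225 − $1,168.70 = $1,056.30.
Claim 2 — $731: deductible met; 30% of $731 = $219.30. Patient pays $219.30; OOP now $1,388. Insurer: $731 − $219.30 = $511.70.
Claim 3 — $11,898: deductible met; 30% of $11,898 = $3,569.40. OOP would hit $4,957.40 > $3,250, so the cap limits the patient to $3,250 − $1,388 = $1,862. Plan pays $11,898 − $1,862 = $10,036.
Insurer total: $1,056.30 + $511.70 + $10,036 = $11,604.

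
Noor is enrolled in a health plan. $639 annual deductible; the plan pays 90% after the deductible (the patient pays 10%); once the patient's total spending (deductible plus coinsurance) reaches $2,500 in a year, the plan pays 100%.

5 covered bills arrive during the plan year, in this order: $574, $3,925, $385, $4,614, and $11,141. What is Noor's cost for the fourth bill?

#1 ($574): all of it applies to the deductible. Cost to patient: $574. OOP to date $574.
#2 ($3,925): deductible takes $65, $3,860 remains; 10% of $3,860 = $386. Patient pays $451; OOP now $1,025.
#3 ($385): deductible already satisfied, so patient's share is 10% × $385 = $38.50. Patient pays $38.50; OOP now $1,063.50.
#4 ($4,614): deductible met; 10% of $4,614 = $461.40. Cost to patient: $461.40. OOP to date $1,524.90.

$461.40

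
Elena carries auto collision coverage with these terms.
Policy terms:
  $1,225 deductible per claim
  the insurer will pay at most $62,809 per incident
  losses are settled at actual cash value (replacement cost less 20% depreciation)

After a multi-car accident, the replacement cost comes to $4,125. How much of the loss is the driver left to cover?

$2,050

Actual cash value after 20% depreciation: $4,125 × 80% = $3,300.
Less the $1,225 deductible: $3,300 − $1,225 = $2,075.
$2,075 is within the $62,809 limit, so the insurer pays $2,075.
The driver bears the rest of the original loss: $4,125 − $2,075 = $2,050.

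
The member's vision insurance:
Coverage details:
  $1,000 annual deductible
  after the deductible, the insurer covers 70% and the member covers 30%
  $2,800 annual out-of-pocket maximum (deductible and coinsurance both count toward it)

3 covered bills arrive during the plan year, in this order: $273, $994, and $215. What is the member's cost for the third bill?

Claim 1 — $273: entire amount goes to the deductible. Cost to member: $273. OOP to date $273.
Claim 2 — $994: $727 to deductible, leaving $267; member's 30% is $80.10. Member pays $807.10; OOP now $1,080.10.
Claim 3 — $215: 30% coinsurance on $215 = $64.50. Cost to member: $64.50. OOP to date $1,144.60.

$64.50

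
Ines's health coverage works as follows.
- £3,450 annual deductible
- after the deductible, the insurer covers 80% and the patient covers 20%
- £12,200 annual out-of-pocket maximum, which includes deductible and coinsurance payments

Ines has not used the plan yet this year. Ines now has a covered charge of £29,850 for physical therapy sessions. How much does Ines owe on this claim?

Nothing has been paid toward the £3,450 deductible, so the first £3,450 of this charge is applied there.
That leaves £29,850 − £3,450 = £26,400 for coinsurance.
Patient's 20% share of £26,400 is £5,280.
So the patient owes £3,450 + £5,280 = £8,730 before any cap.
Year-to-date out-of-pocket becomes £0 + £8,730 = £8,730, still under the £12,200 maximum, so no cap applies.

£8,730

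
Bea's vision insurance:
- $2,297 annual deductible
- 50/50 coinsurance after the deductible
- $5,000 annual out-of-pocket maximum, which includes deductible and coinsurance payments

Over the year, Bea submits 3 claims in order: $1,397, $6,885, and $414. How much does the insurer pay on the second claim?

Claim 1 — $1,397: all of it applies to the deductible. Member pays $1,397; OOP now $1,397. Insurer: $1,397 − $1,397 = $0.
Claim 2 — $6,885: deductible takes $900, $5,985 remains; member's 50% is $2,992.50. Claim cost before the cap: $900 + $2,992.50 = $3,892.50. Adding that to $1,397 gives $5,289.50, past the $5,000 cap; member pays only $5,000 − $1,397 = $3,603. Insurer: $6,885 − $3,603 = $3,282.

$3,282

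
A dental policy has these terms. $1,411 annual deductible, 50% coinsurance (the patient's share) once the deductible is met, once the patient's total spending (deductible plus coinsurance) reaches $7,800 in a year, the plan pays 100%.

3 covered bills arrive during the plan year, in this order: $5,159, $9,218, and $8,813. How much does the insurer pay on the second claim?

$4,703

Claim 1 — $5,159: deductible takes $1,411, $3,748 remains; coinsurance $3,748 × 50% = $1,874. Cost to patient: $3,285. OOP to date $3,285. Insurer: $5,159 − $3,285 = $1,874.
Claim 2 — $9,218: 50% coinsurance on $9,218 = $4,609. That would push OOP to $7,894, over the $7,800 cap, so patient pays $7,800 − $3,285 = $4,515. Insurer: $9,218 − $4,515 = $4,703.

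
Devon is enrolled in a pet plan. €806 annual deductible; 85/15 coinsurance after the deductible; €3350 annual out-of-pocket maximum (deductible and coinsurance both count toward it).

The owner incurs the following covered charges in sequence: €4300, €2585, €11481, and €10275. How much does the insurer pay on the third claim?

€9848.85

Claim 1 — €4300: €806 to deductible, leaving €3494; 15% of €3494 = €524.10. Owner pays €1330.10; OOP now €1330.10. Plan pays €4300 − €1330.10 = €2969.90.
Claim 2 — €2585: deductible already satisfied, so owner's share is 15% × €2585 = €387.75. Owner owes €387.75 (running OOP €1717.85). Plan pays €2585 − €387.75 = €2197.25.
Claim 3 — €11481: deductible met; 15% of €11481 = €1722.15. Adding that to €1717.85 gives €3440, past the €3350 cap; owner pays only €3350 − €1717.85 = €1632.15. Plan pays €11481 − €1632.15 = €9848.85.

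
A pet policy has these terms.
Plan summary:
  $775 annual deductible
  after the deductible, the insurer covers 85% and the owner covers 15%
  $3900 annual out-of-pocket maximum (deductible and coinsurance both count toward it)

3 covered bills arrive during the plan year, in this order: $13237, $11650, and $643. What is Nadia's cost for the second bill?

#1 ($13237): $775 finishes the deductible; $12462 goes to coinsurance; owner's 15% is $1869.30. Cost to owner: $2644.30. OOP to date $2644.30.
#2 ($11650): deductible met; 15% of $11650 = $1747.50. OOP would hit $4391.80 > $3900, so the cap limits the owner to $3900 − $2644.30 = $1255.70.

$1255.70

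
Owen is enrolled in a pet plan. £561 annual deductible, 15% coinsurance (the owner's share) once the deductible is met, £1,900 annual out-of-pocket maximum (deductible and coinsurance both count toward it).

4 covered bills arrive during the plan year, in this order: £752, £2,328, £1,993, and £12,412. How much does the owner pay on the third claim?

Bill 1, £752: £561 finishes the deductible; £191 goes to coinsurance; owner's 15% is £28.65. Cost to owner: £589.65. OOP to date £589.65.
Bill 2, £2,328: 15% coinsurance on £2,328 = £349.20. Cost to owner: £349.20. OOP to date £938.85.
Bill 3, £1,993: deductible already satisfied, so owner's share is 15% × £1,993 = £298.95. Cost to owner: £298.95. OOP to date £1,237.80.

£298.95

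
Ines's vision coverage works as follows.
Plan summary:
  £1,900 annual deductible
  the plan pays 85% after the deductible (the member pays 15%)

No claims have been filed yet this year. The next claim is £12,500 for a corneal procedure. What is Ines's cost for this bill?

£3,490

Nothing has been paid toward the £1,900 deductible, so the first £1,900 of this charge is applied there.
After the £1,900 deductible portion, £12,500 − £1,900 = £10,600 is subject to coinsurance.
Coinsurance: £10,600 × 15% = £1,590.
That puts the member's cost at £1,900 + £1,590 = £3,490.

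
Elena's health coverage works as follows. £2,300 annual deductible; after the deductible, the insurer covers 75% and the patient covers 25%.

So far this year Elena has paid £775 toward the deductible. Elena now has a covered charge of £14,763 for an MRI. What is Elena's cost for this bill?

£4,834.50

Remaining deductible: £2,300 − £775 = £1,525.
That leaves £14,763 − £1,525 = £13,238 for coinsurance.
Coinsurance: £13,238 × 25% = £3,309.50.
Patient responsibility: £1,525 + £3,309.50 = £4,834.50.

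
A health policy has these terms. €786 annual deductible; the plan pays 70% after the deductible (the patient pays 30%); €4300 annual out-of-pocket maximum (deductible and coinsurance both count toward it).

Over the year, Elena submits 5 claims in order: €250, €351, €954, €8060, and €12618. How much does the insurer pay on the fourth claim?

€5642

Claim 1 (€250): entire amount goes to the deductible. Cost to patient: €250. OOP to date €250. Insurer: €250 − €250 = €0.
Claim 2 (€351): all of it applies to the deductible. Patient owes €351 (running OOP €601). Plan pays €351 − €351 = €0.
Claim 3 (€954): €185 to deductible, leaving €769; coinsurance €769 × 30% = €230.70. Cost to patient: €415.70. OOP to date €1016.70. Plan pays €954 − €415.70 = €538.30.
Claim 4 (€8060): deductible already satisfied, so patient's share is 30% × €8060 = €2418. Cost to patient: €2418. OOP to date €3434.70. Plan pays €8060 − €2418 = €5642.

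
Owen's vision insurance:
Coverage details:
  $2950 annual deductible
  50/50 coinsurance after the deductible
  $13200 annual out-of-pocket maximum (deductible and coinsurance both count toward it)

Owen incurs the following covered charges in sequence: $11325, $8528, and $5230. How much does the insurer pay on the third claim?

Claim 1 — $11325: $2950 finishes the deductible; $8375 goes to coinsurance; member's 50% is $4187.50. Member pays $7137.50; OOP now $7137.50. Plan pays $11325 − $7137.50 = $4187.50.
Claim 2 — $8528: deductible met; 50% of $8528 = $4264. Member owes $4264 (running OOP $11401.50). Insurer: $8528 − $4264 = $4264.
Claim 3 — $5230: deductible already satisfied, so member's share is 50% × $5230 = $2615. That would push OOP to $14016.50, over the $13200 cap, so member pays $13200 − $11401.50 = $1798.50. Plan pays $5230 − $1798.50 = $3431.50.

$3431.50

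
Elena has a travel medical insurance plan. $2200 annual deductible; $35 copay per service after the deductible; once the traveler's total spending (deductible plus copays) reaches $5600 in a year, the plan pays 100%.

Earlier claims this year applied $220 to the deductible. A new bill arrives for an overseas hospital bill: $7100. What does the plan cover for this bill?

$5085

Remaining deductible: $2200 − $220 = $1980.
After the $1980 deductible portion, $7100 − $1980 = $5120 is subject to the copay.
Copay on this service: $35.
That puts the traveler's cost at $1980 + $35 = $2015 before any cap.
Cumulative spending $220 + $2015 = $2235 stays under the $5600 maximum.
The insurer covers the remainder: $7100 − $2015 = $5085.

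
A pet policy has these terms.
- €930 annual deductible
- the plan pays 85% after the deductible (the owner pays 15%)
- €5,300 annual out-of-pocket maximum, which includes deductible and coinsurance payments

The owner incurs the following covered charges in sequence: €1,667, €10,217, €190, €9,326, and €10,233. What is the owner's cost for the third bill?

€28.50

#1 (€1,667): deductible takes €930, €737 remains; 15% of €737 = €110.55. Owner pays €1,040.55; OOP now €1,040.55.
#2 (€10,217): deductible already satisfied, so owner's share is 15% × €10,217 = €1,532.55. Cost to owner: €1,532.55. OOP to date €2,573.10.
#3 (€190): deductible met; 15% of €190 = €28.50. Cost to owner: €28.50. OOP to date €2,601.60.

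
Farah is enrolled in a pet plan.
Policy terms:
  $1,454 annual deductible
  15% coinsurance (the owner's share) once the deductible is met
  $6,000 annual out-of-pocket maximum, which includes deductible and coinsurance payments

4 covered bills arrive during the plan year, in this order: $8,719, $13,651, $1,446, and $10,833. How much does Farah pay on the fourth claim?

$1,191.70

Claim 1 — $8,719: $1,454 to deductible, leaving $7,265; owner's 15% is $1,089.75. Owner owes $2,543.75 (running OOP $2,543.75).
Claim 2 — $13,651: 15% coinsurance on $13,651 = $2,047.65. Cost to owner: $2,047.65. OOP to date $4,591.40.
Claim 3 — $1,446: deductible already satisfied, so owner's share is 15% × $1,446 = $216.90. Owner pays $216.90; OOP now $4,808.30.
Claim 4 — $10,833: 15% coinsurance on $10,833 = $1,624.95. Adding that to $4,808.30 gives $6,433.25, past the $6,000 cap; owner pays only $6,000 − $4,808.30 = $1,191.70.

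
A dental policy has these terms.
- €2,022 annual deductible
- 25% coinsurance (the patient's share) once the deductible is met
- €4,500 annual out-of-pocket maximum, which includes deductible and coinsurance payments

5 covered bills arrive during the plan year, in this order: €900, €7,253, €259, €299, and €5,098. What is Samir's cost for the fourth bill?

€74.75

#1 (€900): fully absorbed by the deductible. Cost to patient: €900. OOP to date €900.
#2 (€7,253): €1,122 finishes the deductible; €6,131 goes to coinsurance; 25% of €6,131 = €1,532.75. Patient owes €2,654.75 (running OOP €3,554.75).
#3 (€259): deductible already satisfied, so patient's share is 25% × €259 = €64.75. Cost to patient: €64.75. OOP to date €3,619.50.
#4 (€299): deductible already satisfied, so patient's share is 25% × €299 = €74.75. Patient owes €74.75 (running OOP €3,694.25).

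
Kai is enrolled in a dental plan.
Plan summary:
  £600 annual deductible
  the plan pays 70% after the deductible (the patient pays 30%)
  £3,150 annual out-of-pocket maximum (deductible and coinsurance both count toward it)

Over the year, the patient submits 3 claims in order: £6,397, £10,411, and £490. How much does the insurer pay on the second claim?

Claim 1 (£6,397): £600 finishes the deductible; £5,797 goes to coinsurance; patient's 30% is £1,739.10. Patient pays £2,339.10; OOP now £2,339.10. Insurer: £6,397 − £2,339.10 = £4,057.90.
Claim 2 (£10,411): deductible met; 30% of £10,411 = £3,123.30. OOP would hit £5,462.40 > £3,150, so the cap limits the patient to £3,150 − £2,339.10 = £810.90. Insurer: £10,411 − £810.90 = £9,600.10.

£9,600.10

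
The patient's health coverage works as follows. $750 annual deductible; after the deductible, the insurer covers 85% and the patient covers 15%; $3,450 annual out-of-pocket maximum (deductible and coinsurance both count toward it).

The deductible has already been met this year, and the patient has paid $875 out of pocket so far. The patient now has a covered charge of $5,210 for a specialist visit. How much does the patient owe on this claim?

The deductible is already satisfied, so the full bill goes to coinsurance.
Coinsurance: $5,210 × 15% = $781.50.
Total out-of-pocket so far would be $875 + $781.50 = $1,656.50, below the $3,450 cap — no reduction.

$781.50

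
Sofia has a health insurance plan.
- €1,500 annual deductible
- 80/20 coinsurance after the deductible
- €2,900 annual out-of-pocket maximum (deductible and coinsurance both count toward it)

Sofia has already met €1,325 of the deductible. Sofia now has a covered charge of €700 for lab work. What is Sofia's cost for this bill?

€1,325 of the €1,500 deductible is already met, leaving €175.
That leaves €700 − €175 = €525 for coinsurance.
Patient's 20% share of €525 is €105.
That puts the patient's cost at €175 + €105 = €280 before any cap.
Year-to-date out-of-pocket becomes €1,325 + €280 = €1,605, still under the €2,900 maximum, so no cap applies.

€280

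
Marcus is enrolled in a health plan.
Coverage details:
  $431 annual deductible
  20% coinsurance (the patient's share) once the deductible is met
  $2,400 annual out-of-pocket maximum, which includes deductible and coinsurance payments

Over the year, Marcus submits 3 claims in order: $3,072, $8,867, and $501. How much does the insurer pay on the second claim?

$7,426.20

#1 ($3,072): deductible takes $431, $2,641 remains; patient's 20% is $528.20. Patient owes $959.20 (running OOP $959.20). Insurer: $3,072 − $959.20 = $2,112.80.
#2 ($8,867): deductible already satisfied, so patient's share is 20% × $8,867 = $1,773.40. Adding that to $959.20 gives $2,732.60, past the $2,400 cap; patient pays only $2,400 − $959.20 = $1,440.80. Plan pays $8,867 − $1,440.80 = $7,426.20.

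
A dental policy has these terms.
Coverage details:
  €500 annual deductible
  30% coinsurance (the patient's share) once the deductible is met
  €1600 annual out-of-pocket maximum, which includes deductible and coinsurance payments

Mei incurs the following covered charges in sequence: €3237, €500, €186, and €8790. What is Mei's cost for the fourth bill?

€73.10

Bill 1, €3237: deductible takes €500, €2737 remains; coinsurance €2737 × 30% = €821.10. Cost to patient: €1321.10. OOP to date €1321.10.
Bill 2, €500: 30% coinsurance on €500 = €150. Patient owes €150 (running OOP €1471.10).
Bill 3, €186: deductible met; 30% of €186 = €55.80. Patient pays €55.80; OOP now €1526.90.
Bill 4, €8790: deductible met; 30% of €8790 = €2637. OOP would hit €4163.90 > €1600, so the cap limits the patient to €1600 − €1526.90 = €73.10.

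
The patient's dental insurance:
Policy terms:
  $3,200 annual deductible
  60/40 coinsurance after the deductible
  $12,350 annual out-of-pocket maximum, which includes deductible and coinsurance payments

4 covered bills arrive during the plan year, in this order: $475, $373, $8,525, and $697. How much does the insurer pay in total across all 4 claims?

$4,122

Claim 1 ($475): all of it applies to the deductible. Patient owes $475 (running OOP $475). Insurer: $475 − $475 = $0.
Claim 2 ($373): fully absorbed by the deductible. Cost to patient: $373. OOP to date $848. Insurer: $373 − $373 = $0.
Claim 3 ($8,525): $2,352 finishes the deductible; $6,173 goes to coinsurance; patient's 40% is $2,469.20. Cost to patient: $4,821.20. OOP to date $5,669.20. Insurer: $8,525 − $4,821.20 = $3,703.80.
Claim 4 ($697): 40% coinsurance on $697 = $278.80. Cost to patient: $278.80. OOP to date $5,948. Insurer: $697 − $278.80 = $418.20.
Insurer total = bills − patient's total = $10,070 − $5,948 = $4,122.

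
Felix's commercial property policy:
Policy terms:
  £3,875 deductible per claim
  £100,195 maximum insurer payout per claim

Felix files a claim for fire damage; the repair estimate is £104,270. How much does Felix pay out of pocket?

£4,075

Less the £3,875 deductible: £104,270 − £3,875 = £100,395.
The £100,195 per-incident cap binds; insurer pays £100,195.
The business bears the rest of the original loss: £104,270 − £100,195 = £4,075.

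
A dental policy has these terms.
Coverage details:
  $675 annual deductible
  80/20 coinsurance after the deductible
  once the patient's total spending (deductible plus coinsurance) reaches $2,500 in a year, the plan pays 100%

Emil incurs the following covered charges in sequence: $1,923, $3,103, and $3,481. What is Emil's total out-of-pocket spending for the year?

$2,241.40

Claim 1 ($1,923): $675 finishes the deductible; $1,248 goes to coinsurance; coinsurance $1,248 × 20% = $249.60. Patient owes $924.60 (running OOP $924.60).
Claim 2 ($3,103): deductible met; 20% of $3,103 = $620.60. Patient pays $620.60; OOP now $1,545.20.
Claim 3 ($3,481): deductible met; 20% of $3,481 = $696.20. Cost to patient: $696.20. OOP to date $2,241.40.
Summing the patient's payments: $924.60 + $620.60 + $696.20 = $2,241.40.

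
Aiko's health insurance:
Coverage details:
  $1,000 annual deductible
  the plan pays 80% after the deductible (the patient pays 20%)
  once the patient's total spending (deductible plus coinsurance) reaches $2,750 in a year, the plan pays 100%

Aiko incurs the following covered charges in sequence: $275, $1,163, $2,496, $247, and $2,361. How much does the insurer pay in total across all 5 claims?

$4,433.60

#1 ($275): all of it applies to the deductible. Patient pays $275; OOP now $275. Plan pays $275 − $275 = $0.
#2 ($1,163): deductible takes $725, $438 remains; coinsurance $438 × 20% = $87.60. Patient owes $812.60 (running OOP $1,087.60). Insurer: $1,163 − $812.60 = $350.40.
#3 ($2,496): 20% coinsurance on $2,496 = $499.20. Patient pays $499.20; OOP now $1,586.80. Plan pays $2,496 − $499.20 = $1,996.80.
#4 ($247): deductible met; 20% of $247 = $49.40. Cost to patient: $49.40. OOP to date $1,636.20. Plan pays $247 − $49.40 = $197.60.
#5 ($2,361): deductible met; 20% of $2,361 = $472.20. Cost to patient: $472.20. OOP to date $2,108.40. Insurer: $2,361 − $472.20 = $1,888.80.
Insurer total = bills − patient's total = $6,542 − $2,108.40 = $4,433.60.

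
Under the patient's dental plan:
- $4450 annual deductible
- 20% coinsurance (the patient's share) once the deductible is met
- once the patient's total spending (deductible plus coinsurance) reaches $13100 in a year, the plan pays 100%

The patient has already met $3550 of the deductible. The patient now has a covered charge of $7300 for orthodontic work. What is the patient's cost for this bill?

Remaining deductible: $4450 − $3550 = $900.
That leaves $7300 − $900 = $6400 for coinsurance.
Coinsurance: $6400 × 20% = $1280.
Patient responsibility before any cap: $900 + $1280 = $2180.
Cumulative spending $3550 + $2180 = $5730 stays under the $13100 maximum.

$2180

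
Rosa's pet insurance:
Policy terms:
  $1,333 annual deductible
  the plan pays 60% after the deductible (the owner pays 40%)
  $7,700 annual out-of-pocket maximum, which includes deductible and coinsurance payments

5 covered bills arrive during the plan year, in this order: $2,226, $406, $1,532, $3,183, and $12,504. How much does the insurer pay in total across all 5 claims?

$12,151

Claim 1 — $2,226: $1,333 finishes the deductible; $893 goes to coinsurance; 40% of $893 = $357.20. Owner pays $1,690.20; OOP now $1,690.20. Insurer: $2,226 − $1,690.20 = $535.80.
Claim 2 — $406: deductible already satisfied, so owner's share is 40% × $406 = $162.40. Owner owes $162.40 (running OOP $1,852.60). Plan pays $406 − $162.40 = $243.60.
Claim 3 — $1,532: deductible met; 40% of $1,532 = $612.80. Owner pays $612.80; OOP now $2,465.40. Plan pays $1,532 − $612.80 = $919.20.
Claim 4 — $3,183: deductible met; 40% of $3,183 = $1,273.20. Cost to owner: $1,273.20. OOP to date $3,738.60. Plan pays $3,183 − $1,273.20 = $1,909.80.
Claim 5 — $12,504: deductible already satisfied, so owner's share is 40% × $12,504 = $5,001.60. That would push OOP to $8,740.20, over the $7,700 cap, so owner pays $7,700 − $3,738.60 = $3,961.40. Plan pays $12,504 − $3,961.40 = $8,542.60.
Insurer total: $535.80 + $243.60 + $919.20 + $1,909.80 + $8,542.60 = $12,151.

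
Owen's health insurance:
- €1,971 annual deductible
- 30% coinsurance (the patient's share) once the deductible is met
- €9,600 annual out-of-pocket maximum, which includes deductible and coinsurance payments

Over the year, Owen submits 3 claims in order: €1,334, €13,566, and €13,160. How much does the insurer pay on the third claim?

€9,409.70

Bill 1, €1,334: entire amount goes to the deductible. Cost to patient: €1,334. OOP to date €1,334. Insurer: €1,334 − €1,334 = €0.
Bill 2, €13,566: €637 to deductible, leaving €12,929; coinsurance €12,929 × 30% = €3,878.70. Patient owes €4,515.70 (running OOP €5,849.70). Plan pays €13,566 − €4,515.70 = €9,050.30.
Bill 3, €13,160: deductible already satisfied, so patient's share is 30% × €13,160 = €3,948. Adding that to €5,849.70 gives €9,797.70, past the €9,600 cap; patient pays only €9,600 − €5,849.70 = €3,750.30. Insurer: €13,160 − €3,750.30 = €9,409.70.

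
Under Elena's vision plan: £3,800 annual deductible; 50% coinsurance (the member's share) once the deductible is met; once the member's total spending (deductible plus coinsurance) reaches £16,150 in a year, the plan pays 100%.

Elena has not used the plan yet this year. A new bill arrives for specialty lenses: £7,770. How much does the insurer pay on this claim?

£1,985

Deductible not yet touched, so the first £3,800 of the bill goes to the deductible.
That leaves £7,770 − £3,800 = £3,970 for coinsurance.
50% of £3,970 = £1,985 falls to the member.
So the member owes £3,800 + £1,985 = £5,785 before any cap.
Total out-of-pocket so far would be £0 + £5,785 = £5,785, below the £16,150 cap — no reduction.
Insurer pays the balance: £7,770 − £5,785 = £1,985.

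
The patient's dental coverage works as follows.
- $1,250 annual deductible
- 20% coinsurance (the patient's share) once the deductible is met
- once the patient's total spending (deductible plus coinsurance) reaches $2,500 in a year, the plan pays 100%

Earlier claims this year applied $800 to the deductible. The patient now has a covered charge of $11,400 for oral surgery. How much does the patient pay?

Remaining deductible: $1,250 − $800 = $450.
That leaves $11,400 − $450 = $10,950 for coinsurance.
20% of $10,950 = $2,190 falls to the patient.
Patient responsibility before any cap: $450 + $2,190 = $2,640.
Year-to-date out-of-pocket would reach $800 + $2,640 = $3,440, above the $2,500 maximum, so the patient pays only $2,500 − $800 = $1,700.

$1,700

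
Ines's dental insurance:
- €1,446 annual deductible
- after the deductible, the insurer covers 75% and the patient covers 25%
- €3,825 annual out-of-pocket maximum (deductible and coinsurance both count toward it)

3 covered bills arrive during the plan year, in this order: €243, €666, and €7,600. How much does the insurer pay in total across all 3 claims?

€5,297.25

Claim 1 (€243): fully absorbed by the deductible. Patient pays €243; OOP now €243. Insurer: €243 − €243 = €0.
Claim 2 (€666): entire amount goes to the deductible. Patient pays €666; OOP now €909. Plan pays €666 − €666 = €0.
Claim 3 (€7,600): deductible takes €537, €7,063 remains; 25% of €7,063 = €1,765.75. Patient pays €2,302.75; OOP now €3,211.75. Plan pays €7,600 − €2,302.75 = €5,297.25.
Insurer total = bills − patient's total = €8,509 − €3,211.75 = €5,297.25.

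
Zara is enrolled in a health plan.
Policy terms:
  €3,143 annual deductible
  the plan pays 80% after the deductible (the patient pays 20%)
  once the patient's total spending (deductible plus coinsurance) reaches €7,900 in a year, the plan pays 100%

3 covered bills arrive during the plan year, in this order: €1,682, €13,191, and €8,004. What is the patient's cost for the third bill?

€1,600.80

Claim 1 (€1,682): fully absorbed by the deductible. Patient owes €1,682 (running OOP €1,682).
Claim 2 (€13,191): €1,461 to deductible, leaving €11,730; coinsurance €11,730 × 20% = €2,346. Patient owes €3,807 (running OOP €5,489).
Claim 3 (€8,004): deductible already satisfied, so patient's share is 20% × €8,004 = €1,600.80. Patient owes €1,600.80 (running OOP €7,089.80).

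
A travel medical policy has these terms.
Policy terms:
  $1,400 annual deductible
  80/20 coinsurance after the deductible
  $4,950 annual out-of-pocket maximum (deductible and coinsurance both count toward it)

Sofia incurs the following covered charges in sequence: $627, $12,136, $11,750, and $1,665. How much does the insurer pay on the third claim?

#1 ($627): entire amount goes to the deductible. Cost to traveler: $627. OOP to date $627. Insurer: $627 − $627 = $0.
#2 ($12,136): $773 finishes the deductible; $11,363 goes to coinsurance; 20% of $11,363 = $2,272.60. Traveler pays $3,045.60; OOP now $3,672.60. Insurer: $12,136 − $3,045.60 = $9,090.40.
#3 ($11,750): deductible met; 20% of $11,750 = $2,350. That would push OOP to $6,022.60, over the $4,950 cap, so traveler pays $4,950 − $3,672.60 = $1,277.40. Plan pays $11,750 − $1,277.40 = $10,472.60.

$10,472.60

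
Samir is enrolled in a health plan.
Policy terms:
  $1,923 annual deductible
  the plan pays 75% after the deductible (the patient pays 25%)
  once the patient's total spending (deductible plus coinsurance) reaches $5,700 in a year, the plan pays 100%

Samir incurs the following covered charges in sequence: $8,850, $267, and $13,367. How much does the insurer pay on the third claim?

Claim 1 — $8,850: $1,923 to deductible, leaving $6,927; patient's 25% is $1,731.75. Patient owes $3,654.75 (running OOP $3,654.75). Insurer: $8,850 − $3,654.75 = $5,195.25.
Claim 2 — $267: 25% coinsurance on $267 = $66.75. Patient pays $66.75; OOP now $3,721.50. Plan pays $267 − $66.75 = $200.25.
Claim 3 — $13,367: deductible met; 25% of $13,367 = $3,341.75. OOP would hit $7,063.25 > $5,700, so the cap limits the patient to $5,700 − $3,721.50 = $1,978.50. Insurer: $13,367 − $1,978.50 = $11,388.50.

$11,388.50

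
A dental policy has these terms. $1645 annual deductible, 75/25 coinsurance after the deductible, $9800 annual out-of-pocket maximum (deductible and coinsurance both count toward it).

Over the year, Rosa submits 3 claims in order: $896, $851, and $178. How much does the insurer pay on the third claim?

$133.50

Claim 1 ($896): all of it applies to the deductible. Cost to patient: $896. OOP to date $896. Plan pays $896 − $896 = $0.
Claim 2 ($851): deductible takes $749, $102 remains; 25% of $102 = $25.50. Cost to patient: $774.50. OOP to date $1670.50. Insurer: $851 − $774.50 = $76.50.
Claim 3 ($178): deductible already satisfied, so patient's share is 25% × $178 = $44.50. Cost to patient: $44.50. OOP to date $1715. Plan pays $178 − $44.50 = $133.50.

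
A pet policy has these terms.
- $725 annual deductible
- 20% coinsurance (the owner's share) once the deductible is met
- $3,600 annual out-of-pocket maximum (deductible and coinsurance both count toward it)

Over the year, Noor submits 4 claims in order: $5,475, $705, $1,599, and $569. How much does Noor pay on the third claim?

$319.80

Bill 1, $5,475: deductible takes $725, $4,750 remains; 20% of $4,750 = $950. Cost to owner: $1,675. OOP to date $1,675.
Bill 2, $705: deductible already satisfied, so owner's share is 20% × $705 = $141. Cost to owner: $141. OOP to date $1,816.
Bill 3, $1,599: deductible already satisfied, so owner's share is 20% × $1,599 = $319.80. Cost to owner: $319.80. OOP to date $2,135.80.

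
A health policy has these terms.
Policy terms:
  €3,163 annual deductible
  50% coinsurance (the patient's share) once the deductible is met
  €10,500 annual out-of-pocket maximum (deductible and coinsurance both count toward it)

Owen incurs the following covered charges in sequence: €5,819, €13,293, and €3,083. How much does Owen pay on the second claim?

#1 (€5,819): deductible takes €3,163, €2,656 remains; 50% of €2,656 = €1,328. Patient pays €4,491; OOP now €4,491.
#2 (€13,293): deductible already satisfied, so patient's share is 50% × €13,293 = €6,646.50. OOP would hit €11,137.50 > €10,500, so the cap limits the patient to €10,500 − €4,491 = €6,009.

€6,009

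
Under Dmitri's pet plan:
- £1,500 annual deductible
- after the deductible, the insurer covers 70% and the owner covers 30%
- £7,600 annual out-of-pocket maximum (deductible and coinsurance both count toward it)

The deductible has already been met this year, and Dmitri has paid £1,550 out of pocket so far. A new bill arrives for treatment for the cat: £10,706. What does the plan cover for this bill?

£7,494.20

The deductible is already satisfied, so the full bill goes to coinsurance.
30% of £10,706 = £3,211.80 falls to the owner.
Year-to-date out-of-pocket becomes £1,550 + £3,211.80 = £4,761.80, still under the £7,600 maximum, so no cap applies.
The plan picks up £10,706 − £3,211.80 = £7,494.20.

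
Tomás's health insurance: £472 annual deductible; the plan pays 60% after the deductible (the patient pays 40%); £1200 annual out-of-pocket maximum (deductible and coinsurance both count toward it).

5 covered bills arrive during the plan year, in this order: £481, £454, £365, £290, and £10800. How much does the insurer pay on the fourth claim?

£174

Claim 1 (£481): deductible takes £472, £9 remains; 40% of £9 = £3.60. Patient owes £475.60 (running OOP £475.60). Plan pays £481 − £475.60 = £5.40.
Claim 2 (£454): deductible met; 40% of £454 = £181.60. Patient owes £181.60 (running OOP £657.20). Insurer: £454 − £181.60 = £272.40.
Claim 3 (£365): 40% coinsurance on £365 = £146. Patient pays £146; OOP now £803.20. Plan pays £365 − £146 = £219.
Claim 4 (£290): 40% coinsurance on £290 = £116. Patient owes £116 (running OOP £919.20). Insurer: £290 − £116 = £174.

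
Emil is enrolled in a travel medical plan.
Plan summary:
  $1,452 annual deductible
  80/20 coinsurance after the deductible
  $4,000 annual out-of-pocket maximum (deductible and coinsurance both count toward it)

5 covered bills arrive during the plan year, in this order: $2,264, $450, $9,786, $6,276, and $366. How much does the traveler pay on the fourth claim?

$338.40

Claim 1 ($2,264): deductible takes $1,452, $812 remains; traveler's 20% is $162.40. Traveler pays $1,614.40; OOP now $1,614.40.
Claim 2 ($450): deductible met; 20% of $450 = $90. Traveler owes $90 (running OOP $1,704.40).
Claim 3 ($9,786): deductible met; 20% of $9,786 = $1,957.20. Traveler owes $1,957.20 (running OOP $3,661.60).
Claim 4 ($6,276): deductible met; 20% of $6,276 = $1,255.20. That would push OOP to $4,916.80, over the $4,000 cap, so traveler pays $4,000 − $3,661.60 = $338.40.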